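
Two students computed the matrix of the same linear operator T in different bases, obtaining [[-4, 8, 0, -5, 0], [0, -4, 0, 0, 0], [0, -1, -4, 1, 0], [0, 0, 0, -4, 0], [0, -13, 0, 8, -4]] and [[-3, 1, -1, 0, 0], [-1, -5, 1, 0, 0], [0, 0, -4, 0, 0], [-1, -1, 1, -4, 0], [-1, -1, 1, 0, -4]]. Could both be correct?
Both have characteristic polynomial (x + 4)^5 and minimal polynomial (x + 4)^2. But rank(A + 4I) = 2 for A while rank(B + 4I) = 1 for B, so the number of Jordan blocks at λ = -4 differs. A and B are not similar.

No.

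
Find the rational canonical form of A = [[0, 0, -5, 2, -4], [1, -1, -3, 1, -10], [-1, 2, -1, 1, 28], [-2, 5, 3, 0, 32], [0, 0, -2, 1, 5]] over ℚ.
R = [[0, 0, 0, 0, -36], [1, 0, 0, 0, -12], [0, 1, 0, 0, 8], [0, 0, 1, 0, -12], [0, 0, 0, 1, 3]]

The invariant factors of A (the non-unit diagonal entries of the Smith normal form of xI - A over ℚ[x]) are (x + 1)(x^2 - 2x + 6)^2, each dividing the next. The characteristic polynomial is their product, (x + 1)(x^2 - 2x + 6)^2.

The rational canonical form is the block-diagonal matrix of companion matrices C(f_i):
R = [[0, 0, 0, 0, -36], [1, 0, 0, 0, -12], [0, 1, 0, 0, 8], [0, 0, 1, 0, -12], [0, 0, 0, 1, 3]].

Note the characteristic polynomial does not split into linear factors over ℚ, so A has no Jordan form over ℚ; the rational canonical form exists over any field.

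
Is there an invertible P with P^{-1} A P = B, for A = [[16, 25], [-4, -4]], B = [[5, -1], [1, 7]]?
Two matrices over a field are similar if and only if they have the same invariant factors.

Both A and B have characteristic polynomial (x - 6)^2 and minimal polynomial (x - 6)^2. Computing further, both have invariant factors (x - 6)^2. Hence A and B are similar.

Yes.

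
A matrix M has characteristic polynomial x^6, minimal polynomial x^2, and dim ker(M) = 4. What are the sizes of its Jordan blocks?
Jordan blocks: (0, 2), (0, 2), (0, 1), (0, 1)

λ = 0: algebraic multiplicity 6 (exponent in χ_M), largest block size 2 (exponent in m_M), 4 blocks (geometric multiplicity). These force block sizes [2, 2, 1, 1].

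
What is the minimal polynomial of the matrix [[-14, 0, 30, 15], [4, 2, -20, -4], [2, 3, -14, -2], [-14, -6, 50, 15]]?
The characteristic polynomial factors as (x - 1)(x + 4)^3. The minimal polynomial is ∏(x - λ)^{k_λ} where k_λ is the size of the largest Jordan block at λ.

For λ = -4: rank(A + 4I) = 2, and the largest Jordan block has size 2 (the smallest k with rank((A + 4I)^k) = rank((A + 4I)^(k+1))).
For λ = 1: rank(A - I) = 3, and the largest Jordan block has size 1 (the smallest k with rank((A - I)^k) = rank((A - I)^(k+1))).

So m_A(x) = (x - 1)(x + 4)^2.

m_A(x) = (x - 1)(x + 4)^2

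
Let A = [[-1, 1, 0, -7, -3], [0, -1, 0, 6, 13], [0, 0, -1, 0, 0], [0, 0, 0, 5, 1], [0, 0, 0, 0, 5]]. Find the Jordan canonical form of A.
The characteristic polynomial is det(xI - A) = (x - 5)^2(x + 1)^3, so the eigenvalues are -1 (algebraic multiplicity 3), 5 (algebraic multiplicity 2).

For λ = -1: rank(A + I) = 3, rank((A + I)^2) = 2. The eigenspace has dimension 5 - 3 = 2, so there are 2 Jordan blocks; the rank sequence gives block sizes [2, 1].

For λ = 5: rank(A - 5I) = 4, rank((A - 5I)^2) = 3. The eigenspace has dimension 5 - 4 = 1, so there is 1 Jordan block; the rank sequence gives block sizes [2].

Assembling the blocks gives the Jordan form J above.

J = [[-1, 1, 0, 0, 0], [0, -1, 0, 0, 0], [0, 0, -1, 0, 0], [0, 0, 0, 5, 1], [0, 0, 0, 0, 5]]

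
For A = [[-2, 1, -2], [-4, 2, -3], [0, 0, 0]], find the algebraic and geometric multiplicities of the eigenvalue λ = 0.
algebraic multiplicity 3, geometric multiplicity 1

The characteristic polynomial is x^3, so the factor x appears with exponent 3: the algebraic multiplicity is 3.

rank(A) = 2, so the eigenspace has dimension 3 - 2 = 1: the geometric multiplicity is 1.

Since 1 < 3, A is not diagonalizable.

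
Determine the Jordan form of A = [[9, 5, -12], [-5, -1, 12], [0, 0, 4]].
J = [[4, 1, 0], [0, 4, 0], [0, 0, 4]]

The characteristic polynomial is det(xI - A) = (x - 4)^3, so the eigenvalues are 4 (algebraic multiplicity 3).

For λ = 4: rank(A - 4I) = 1, rank((A - 4I)^2) = 0. The eigenspace has dimension 3 - 1 = 2, so there are 2 Jordan blocks; the rank sequence gives block sizes [2, 1].

Assembling the blocks gives the Jordan form J above.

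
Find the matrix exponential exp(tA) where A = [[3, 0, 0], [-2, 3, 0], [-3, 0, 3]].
A has Jordan form J = [[3, 1, 0], [0, 3, 0], [0, 0, 3]] with A = PJP^{-1}, so e^{tA} = P e^{tJ} P^{-1}.

For a Jordan block J_k(λ), e^{tJ_k(λ)} = e^{λt} · (I + tN + t^2 N^2/2! + ... + t^{k-1} N^{k-1}/(k-1)!) where N is the nilpotent superdiagonal part.

Assembling the blocks and conjugating back gives the entries of e^{tA} as shown above.

e^{tA} = [[e^{3*t}, 0, 0], [-2*t*e^{3*t}, e^{3*t}, 0], [-3*t*e^{3*t}, 0, e^{3*t}]]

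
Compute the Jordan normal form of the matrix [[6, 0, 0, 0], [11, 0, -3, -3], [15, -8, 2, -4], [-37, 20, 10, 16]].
The characteristic polynomial is det(xI - A) = (x - 6)^4, so the eigenvalues are 6 (algebraic multiplicity 4).

For λ = 6: rank(A - 6I) = 2, rank((A - 6I)^2) = 0. The eigenspace has dimension 4 - 2 = 2, so there are 2 Jordan blocks; the rank sequence gives block sizes [2, 2].

Assembling the blocks gives the Jordan form J above.

J = [[6, 1, 0, 0], [0, 6, 0, 0], [0, 0, 6, 1], [0, 0, 0, 6]]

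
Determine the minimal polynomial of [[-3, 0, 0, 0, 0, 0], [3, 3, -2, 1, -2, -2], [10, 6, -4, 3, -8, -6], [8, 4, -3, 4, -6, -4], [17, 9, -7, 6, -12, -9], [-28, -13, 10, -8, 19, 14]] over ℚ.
The characteristic polynomial factors as (x - 1)^5(x + 3). The minimal polynomial is ∏(x - λ)^{k_λ} where k_λ is the size of the largest Jordan block at λ.

For λ = -3: rank(A + 3I) = 5, and the largest Jordan block has size 1 (the smallest k with rank((A + 3I)^k) = rank((A + 3I)^(k+1))).
For λ = 1: rank(A - I) = 4, and the largest Jordan block has size 3 (the smallest k with rank((A - I)^k) = rank((A - I)^(k+1))).

So m_A(x) = (x - 1)^3(x + 3).

m_A(x) = (x - 1)^3(x + 3)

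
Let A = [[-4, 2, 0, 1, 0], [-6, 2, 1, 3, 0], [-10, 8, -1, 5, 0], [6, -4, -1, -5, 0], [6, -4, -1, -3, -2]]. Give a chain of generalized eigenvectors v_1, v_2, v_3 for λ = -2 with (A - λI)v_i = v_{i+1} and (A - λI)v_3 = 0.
v_1 = [[0, -1, -1, 2, 1]]^T, v_2 = [[0, 1, 1, -1, -1]]^T, v_3 = [[1, 2, 4, -2, -2]]^T

We seek v_1 ∈ ker((A + 2I)^3) \ ker((A + 2I)^2), then set v_{i+1} = (A + 2I) v_i.

One such chain is v_1 = [[0, -1, -1, 2, 1]]^T, v_2 = [[0, 1, 1, -1, -1]]^T, v_3 = [[1, 2, 4, -2, -2]]^T. Check: (A + 2I) v_3 = [[0, 0, 0, 0, 0]]^T = 0.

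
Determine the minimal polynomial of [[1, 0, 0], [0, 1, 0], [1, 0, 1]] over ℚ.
The characteristic polynomial factors as (x - 1)^3. The minimal polynomial is ∏(x - λ)^{k_λ} where k_λ is the size of the largest Jordan block at λ.

For λ = 1: rank(A - I) = 1, and the largest Jordan block has size 2 (the smallest k with rank((A - I)^k) = rank((A - I)^(k+1))).

So m_A(x) = (x - 1)^2.

m_A(x) = (x - 1)^2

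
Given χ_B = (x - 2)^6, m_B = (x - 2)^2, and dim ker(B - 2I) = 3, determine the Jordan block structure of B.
λ = 2: algebraic multiplicity 6 (exponent in χ_B), largest block size 2 (exponent in m_B), 3 blocks (geometric multiplicity). These force block sizes [2, 2, 2].

Jordan blocks: (2, 2), (2, 2), (2, 2)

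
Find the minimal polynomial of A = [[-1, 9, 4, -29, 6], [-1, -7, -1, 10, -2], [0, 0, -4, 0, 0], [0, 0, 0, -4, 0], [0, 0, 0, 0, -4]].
m_A(x) = (x + 4)^3

The characteristic polynomial factors as (x + 4)^5. The minimal polynomial is ∏(x - λ)^{k_λ} where k_λ is the size of the largest Jordan block at λ.

For λ = -4: rank(A + 4I) = 2, and the largest Jordan block has size 3 (the smallest k with rank((A + 4I)^k) = rank((A + 4I)^(k+1))).

So m_A(x) = (x + 4)^3.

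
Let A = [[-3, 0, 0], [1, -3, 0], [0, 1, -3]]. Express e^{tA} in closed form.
e^{tA} = [[e^{-3*t}, 0, 0], [t*e^{-3*t}, e^{-3*t}, 0], [t^2*e^{-3*t}/2, t*e^{-3*t}, e^{-3*t}]]

A has Jordan form J = [[-3, 1, 0], [0, -3, 1], [0, 0, -3]] with A = PJP^{-1}, so e^{tA} = P e^{tJ} P^{-1}.

For a Jordan block J_k(λ), e^{tJ_k(λ)} = e^{λt} · (I + tN + t^2 N^2/2! + ... + t^{k-1} N^{k-1}/(k-1)!) where N is the nilpotent superdiagonal part.

Assembling the blocks and conjugating back gives the entries of e^{tA} as shown above.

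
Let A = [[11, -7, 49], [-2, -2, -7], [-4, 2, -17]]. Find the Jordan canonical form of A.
J = [[-3, 0, 0], [0, -3, 0], [0, 0, -2]]

The characteristic polynomial is det(xI - A) = (x + 2)(x + 3)^2, so the eigenvalues are -3 (algebraic multiplicity 2), -2 (algebraic multiplicity 1).

For λ = -3: rank(A + 3I) = 1. The eigenspace has dimension 3 - 1 = 2, so there are 2 Jordan blocks; the rank sequence gives block sizes [1, 1].

For λ = -2: algebraic multiplicity 1 gives one 1×1 block.

Assembling the blocks gives the Jordan form J above.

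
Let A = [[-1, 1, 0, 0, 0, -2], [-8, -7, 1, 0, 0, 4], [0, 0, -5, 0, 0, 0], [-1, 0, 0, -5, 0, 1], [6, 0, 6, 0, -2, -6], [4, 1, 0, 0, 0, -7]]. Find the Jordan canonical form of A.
J = [[-5, 1, 0, 0, 0, 0], [0, -5, 1, 0, 0, 0], [0, 0, -5, 0, 0, 0], [0, 0, 0, -5, 1, 0], [0, 0, 0, 0, -5, 0], [0, 0, 0, 0, 0, -2]]

The characteristic polynomial is det(xI - A) = (x + 2)(x + 5)^5, so the eigenvalues are -5 (algebraic multiplicity 5), -2 (algebraic multiplicity 1).

For λ = -5: rank(A + 5I) = 4, rank((A + 5I)^2) = 2, rank((A + 5I)^3) = 1. The eigenspace has dimension 6 - 4 = 2, so there are 2 Jordan blocks; the rank sequence gives block sizes [3, 2].

For λ = -2: algebraic multiplicity 1 gives one 1×1 block.

Assembling the blocks gives the Jordan form J above.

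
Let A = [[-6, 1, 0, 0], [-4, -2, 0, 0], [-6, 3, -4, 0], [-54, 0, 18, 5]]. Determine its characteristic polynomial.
χ_A(x) = (x - 5)(x + 4)^3

xI - A = [[x + 6, -1, 0, 0], [4, x + 2, 0, 0], [6, -3, x + 4, 0], [54, 0, -18, x - 5]].

Expanding det(xI - A) along the first row:
det(xI - A) = + (x + 6)·det([[x + 2, 0, 0], [-3, x + 4, 0], [0, -18, x - 5]]) - (-1)·det([[4, 0, 0], [6, x + 4, 0], [54, -18, x - 5]]) + (0)·det([[4, x + 2, 0], [6, -3, 0], [54, 0, x - 5]]) - (0)·det([[4, x + 2, 0], [6, -3, x + 4], [54, 0, -18]]).

Evaluating gives χ_A(x) = x^4 + 7x^3 - 12x^2 - 176x - 320 = (x - 5)(x + 4)^3.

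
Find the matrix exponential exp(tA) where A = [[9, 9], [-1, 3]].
A has Jordan form J = [[6, 1], [0, 6]] with A = PJP^{-1}, so e^{tA} = P e^{tJ} P^{-1}.

For a Jordan block J_k(λ), e^{tJ_k(λ)} = e^{λt} · (I + tN + t^2 N^2/2! + ... + t^{k-1} N^{k-1}/(k-1)!) where N is the nilpotent superdiagonal part.

Assembling the blocks and conjugating back gives the entries of e^{tA} as shown above.

e^{tA} = [[(3*t + 1)*e^{6*t}, 9*t*e^{6*t}], [-t*e^{6*t}, (1 - 3*t)*e^{6*t}]]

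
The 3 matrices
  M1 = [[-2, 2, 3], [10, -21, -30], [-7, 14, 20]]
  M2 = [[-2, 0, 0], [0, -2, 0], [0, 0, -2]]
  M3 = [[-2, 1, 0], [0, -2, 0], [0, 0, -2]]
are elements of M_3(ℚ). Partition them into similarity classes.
3 classes: {M1}, {M2}, {M3}

Characteristic polynomials: χ_{M1} = (x + 1)^3, χ_{M2} = (x + 2)^3, χ_{M3} = (x + 2)^3.

{M1}: invariant factors x + 1, (x + 1)^2.

{M2}: invariant factors x + 2, x + 2, x + 2.

{M3}: invariant factors x + 2, (x + 2)^2.

Matrices are similar if and only if their invariant-factor lists agree; the partition into similarity classes is {M1}, {M2}, {M3}.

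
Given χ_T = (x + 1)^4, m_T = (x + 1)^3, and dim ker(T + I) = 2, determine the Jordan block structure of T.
λ = -1: algebraic multiplicity 4 (exponent in χ_T), largest block size 3 (exponent in m_T), 2 blocks (geometric multiplicity). These force block sizes [3, 1].

Jordan blocks: (-1, 3), (-1, 1)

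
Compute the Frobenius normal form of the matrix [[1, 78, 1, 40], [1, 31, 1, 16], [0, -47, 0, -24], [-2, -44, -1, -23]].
The invariant factors of A (the non-unit diagonal entries of the Smith normal form of xI - A over ℚ[x]) are x(x - 4)^2(x - 1), each dividing the next. The characteristic polynomial is their product, x(x - 4)^2(x - 1).

The rational canonical form is the block-diagonal matrix of companion matrices C(f_i):
R = [[0, 0, 0, 0], [1, 0, 0, 16], [0, 1, 0, -24], [0, 0, 1, 9]].

R = [[0, 0, 0, 0], [1, 0, 0, 16], [0, 1, 0, -24], [0, 0, 1, 9]]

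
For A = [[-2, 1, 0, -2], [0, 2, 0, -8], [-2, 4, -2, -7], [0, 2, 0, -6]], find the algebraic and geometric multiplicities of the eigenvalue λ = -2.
The characteristic polynomial is (x + 2)^4, so the factor x + 2 appears with exponent 4: the algebraic multiplicity is 4.

rank(A + 2I) = 2, so the eigenspace has dimension 4 - 2 = 2: the geometric multiplicity is 2.

Since 2 < 4, A is not diagonalizable.

algebraic multiplicity 4, geometric multiplicity 2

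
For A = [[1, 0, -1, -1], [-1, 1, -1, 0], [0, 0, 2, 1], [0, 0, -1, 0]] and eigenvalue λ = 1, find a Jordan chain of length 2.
We seek v_1 ∈ ker((A - I)^2) \ ker(A - I), then set v_{i+1} = (A - I) v_i.

One such chain is v_1 = [[1, 0, 0, 0]]^T, v_2 = [[0, -1, 0, 0]]^T. Check: (A - I) v_2 = [[0, 0, 0, 0]]^T = 0.

v_1 = [[1, 0, 0, 0]]^T, v_2 = [[0, -1, 0, 0]]^T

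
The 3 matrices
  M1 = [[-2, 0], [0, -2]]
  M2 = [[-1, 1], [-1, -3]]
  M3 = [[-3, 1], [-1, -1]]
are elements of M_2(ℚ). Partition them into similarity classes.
2 classes: {M1}, {M2, M3}

Characteristic polynomials: χ_{M1} = (x + 2)^2, χ_{M2} = (x + 2)^2, χ_{M3} = (x + 2)^2.

{M1}: invariant factors x + 2, x + 2.

{M2, M3}: invariant factors (x + 2)^2.

Matrices are similar if and only if their invariant-factor lists agree; the partition into similarity classes is {M1}, {M2, M3}.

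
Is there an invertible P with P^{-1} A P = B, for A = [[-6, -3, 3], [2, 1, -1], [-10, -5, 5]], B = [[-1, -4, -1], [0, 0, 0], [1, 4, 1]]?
Two matrices over a field are similar if and only if they have the same invariant factors.

Both A and B have characteristic polynomial x^3 and minimal polynomial x^2. Computing further, both have invariant factors x, x^2. Hence A and B are similar.

Yes.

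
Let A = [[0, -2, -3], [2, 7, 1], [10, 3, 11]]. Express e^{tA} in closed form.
e^{tA} = [[(t^2 - 6*t + 1)*e^{6*t}, t*(t - 4)*e^{6*t}/2, t*(t - 6)*e^{6*t}/2], [2*t*e^{6*t}, (t + 1)*e^{6*t}, t*e^{6*t}], [2*t*(5 - t)*e^{6*t}, t*(3 - t)*e^{6*t}, (-t^2 + 5*t + 1)*e^{6*t}]]

A has Jordan form J = [[6, 1, 0], [0, 6, 1], [0, 0, 6]] with A = PJP^{-1}, so e^{tA} = P e^{tJ} P^{-1}.

For a Jordan block J_k(λ), e^{tJ_k(λ)} = e^{λt} · (I + tN + t^2 N^2/2! + ... + t^{k-1} N^{k-1}/(k-1)!) where N is the nilpotent superdiagonal part.

Assembling the blocks and conjugating back gives the entries of e^{tA} as shown above.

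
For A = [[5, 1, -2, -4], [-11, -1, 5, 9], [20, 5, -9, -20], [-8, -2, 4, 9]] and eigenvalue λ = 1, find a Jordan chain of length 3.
v_1 = [[0, 4, 0, 1]]^T, v_2 = [[0, 1, 0, 0]]^T, v_3 = [[1, -2, 5, -2]]^T

We seek v_1 ∈ ker((A - I)^3) \ ker((A - I)^2), then set v_{i+1} = (A - I) v_i.

One such chain is v_1 = [[0, 4, 0, 1]]^T, v_2 = [[0, 1, 0, 0]]^T, v_3 = [[1, -2, 5, -2]]^T. Check: (A - I) v_3 = [[0, 0, 0, 0]]^T = 0.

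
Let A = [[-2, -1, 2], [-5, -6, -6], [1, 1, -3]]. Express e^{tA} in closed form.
e^{tA} = [[(-t + e^{4*t})*e^{-5*t}, -t*e^{-5*t}, (-2*t + e^{4*t} - 1)*e^{-5*t}], [(-t - e^{4*t} + 1)*e^{-5*t}, (1 - t)*e^{-5*t}, (-2*t - e^{4*t} + 1)*e^{-5*t}], [t*e^{-5*t}, t*e^{-5*t}, (2*t + 1)*e^{-5*t}]]

A has Jordan form J = [[-5, 1, 0], [0, -5, 0], [0, 0, -1]] with A = PJP^{-1}, so e^{tA} = P e^{tJ} P^{-1}.

For a Jordan block J_k(λ), e^{tJ_k(λ)} = e^{λt} · (I + tN + t^2 N^2/2! + ... + t^{k-1} N^{k-1}/(k-1)!) where N is the nilpotent superdiagonal part.

Assembling the blocks and conjugating back gives the entries of e^{tA} as shown above.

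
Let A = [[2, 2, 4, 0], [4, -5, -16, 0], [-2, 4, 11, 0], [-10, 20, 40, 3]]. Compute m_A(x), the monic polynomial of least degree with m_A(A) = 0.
The characteristic polynomial factors as (x - 3)^3(x - 2). The minimal polynomial is ∏(x - λ)^{k_λ} where k_λ is the size of the largest Jordan block at λ.

For λ = 2: rank(A - 2I) = 3, and the largest Jordan block has size 1 (the smallest k with rank((A - 2I)^k) = rank((A - 2I)^(k+1))).
For λ = 3: rank(A - 3I) = 1, and the largest Jordan block has size 1 (the smallest k with rank((A - 3I)^k) = rank((A - 3I)^(k+1))).

So m_A(x) = (x - 3)(x - 2).

m_A(x) = (x - 3)(x - 2)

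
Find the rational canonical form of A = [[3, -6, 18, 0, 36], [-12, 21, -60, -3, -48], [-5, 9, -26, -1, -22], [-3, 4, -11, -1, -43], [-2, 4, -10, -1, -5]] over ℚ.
R = [[-3, 0, 0, 0, 0], [0, 0, 0, 0, 18], [0, 1, 0, 0, 21], [0, 0, 1, 0, -1], [0, 0, 0, 1, -5]]

The invariant factors of A (the non-unit diagonal entries of the Smith normal form of xI - A over ℚ[x]) are x + 3, (x - 2)(x + 1)(x + 3)^2, each dividing the next. The characteristic polynomial is their product, (x - 2)(x + 1)(x + 3)^3.

The rational canonical form is the block-diagonal matrix of companion matrices C(f_i):
R = [[-3, 0, 0, 0, 0], [0, 0, 0, 0, 18], [0, 1, 0, 0, 21], [0, 0, 1, 0, -1], [0, 0, 0, 1, -5]].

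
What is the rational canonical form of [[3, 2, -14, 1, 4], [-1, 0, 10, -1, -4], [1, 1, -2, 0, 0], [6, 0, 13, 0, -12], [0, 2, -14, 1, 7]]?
The invariant factors of A (the non-unit diagonal entries of the Smith normal form of xI - A over ℚ[x]) are x - 3, x^2(x - 3)(x - 2), each dividing the next. The characteristic polynomial is their product, x^2(x - 3)^2(x - 2).

The rational canonical form is the block-diagonal matrix of companion matrices C(f_i):
R = [[3, 0, 0, 0, 0], [0, 0, 0, 0, 0], [0, 1, 0, 0, 0], [0, 0, 1, 0, -6], [0, 0, 0, 1, 5]].

R = [[3, 0, 0, 0, 0], [0, 0, 0, 0, 0], [0, 1, 0, 0, 0], [0, 0, 1, 0, -6], [0, 0, 0, 1, 5]]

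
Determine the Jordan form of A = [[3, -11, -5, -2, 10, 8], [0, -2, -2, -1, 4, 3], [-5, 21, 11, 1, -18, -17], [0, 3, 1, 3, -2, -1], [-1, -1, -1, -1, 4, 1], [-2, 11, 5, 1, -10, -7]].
J = [[2, 1, 0, 0, 0, 0], [0, 2, 1, 0, 0, 0], [0, 0, 2, 0, 0, 0], [0, 0, 0, 2, 1, 0], [0, 0, 0, 0, 2, 0], [0, 0, 0, 0, 0, 2]]

The characteristic polynomial is det(xI - A) = (x - 2)^6, so the eigenvalues are 2 (algebraic multiplicity 6).

For λ = 2: rank(A - 2I) = 3, rank((A - 2I)^2) = 1, rank((A - 2I)^3) = 0. The eigenspace has dimension 6 - 3 = 3, so there are 3 Jordan blocks; the rank sequence gives block sizes [3, 2, 1].

Assembling the blocks gives the Jordan form J above.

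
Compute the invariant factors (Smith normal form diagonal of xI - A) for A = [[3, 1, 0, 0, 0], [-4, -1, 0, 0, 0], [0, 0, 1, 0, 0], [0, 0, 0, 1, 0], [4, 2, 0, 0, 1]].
The Jordan structure of A has elementary divisors (x - 1)^2, (x - 1), (x - 1), (x - 1). Arranging the block sizes at each eigenvalue in decreasing order and taking row products gives the invariant factors.

Invariant factors (smallest first, each dividing the next): x - 1, x - 1, x - 1, (x - 1)^2.

Check: the last factor (x - 1)^2 is the minimal polynomial, and the product (x - 1)^5 is the characteristic polynomial.

x - 1, x - 1, x - 1, (x - 1)^2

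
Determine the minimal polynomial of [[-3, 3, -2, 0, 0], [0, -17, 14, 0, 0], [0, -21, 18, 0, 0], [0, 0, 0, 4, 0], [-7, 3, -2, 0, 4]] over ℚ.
The characteristic polynomial factors as (x - 4)^3(x + 3)^2. The minimal polynomial is ∏(x - λ)^{k_λ} where k_λ is the size of the largest Jordan block at λ.

For λ = -3: rank(A + 3I) = 4, and the largest Jordan block has size 2 (the smallest k with rank((A + 3I)^k) = rank((A + 3I)^(k+1))).
For λ = 4: rank(A - 4I) = 2, and the largest Jordan block has size 1 (the smallest k with rank((A - 4I)^k) = rank((A - 4I)^(k+1))).

So m_A(x) = (x - 4)(x + 3)^2.

m_A(x) = (x - 4)(x + 3)^2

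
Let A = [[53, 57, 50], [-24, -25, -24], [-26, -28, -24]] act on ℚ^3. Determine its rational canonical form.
R = [[0, 0, 20], [1, 0, 1], [0, 1, 4]]

The invariant factors of A (the non-unit diagonal entries of the Smith normal form of xI - A over ℚ[x]) are (x - 5)(x^2 + x + 4), each dividing the next. The characteristic polynomial is their product, (x - 5)(x^2 + x + 4).

The rational canonical form is the block-diagonal matrix of companion matrices C(f_i):
R = [[0, 0, 20], [1, 0, 1], [0, 1, 4]].

Note the characteristic polynomial does not split into linear factors over ℚ, so A has no Jordan form over ℚ; the rational canonical form exists over any field.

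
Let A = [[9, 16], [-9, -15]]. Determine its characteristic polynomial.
χ_A(x) = (x + 3)^2

xI - A = [[x - 9, -16], [9, x + 15]].

Expanding det(xI - A) along the first row:
det(xI - A) = + (x - 9)·det([[x + 15]]) - (-16)·det([[9]]).

Evaluating gives χ_A(x) = x^2 + 6x + 9 = (x + 3)^2.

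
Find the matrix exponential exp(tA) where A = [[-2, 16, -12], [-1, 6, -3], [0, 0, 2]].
e^{tA} = [[(1 - 4*t)*e^{2*t}, 16*t*e^{2*t}, -12*t*e^{2*t}], [-t*e^{2*t}, (4*t + 1)*e^{2*t}, -3*t*e^{2*t}], [0, 0, e^{2*t}]]

A has Jordan form J = [[2, 1, 0], [0, 2, 0], [0, 0, 2]] with A = PJP^{-1}, so e^{tA} = P e^{tJ} P^{-1}.

For a Jordan block J_k(λ), e^{tJ_k(λ)} = e^{λt} · (I + tN + t^2 N^2/2! + ... + t^{k-1} N^{k-1}/(k-1)!) where N is the nilpotent superdiagonal part.

Assembling the blocks and conjugating back gives the entries of e^{tA} as shown above.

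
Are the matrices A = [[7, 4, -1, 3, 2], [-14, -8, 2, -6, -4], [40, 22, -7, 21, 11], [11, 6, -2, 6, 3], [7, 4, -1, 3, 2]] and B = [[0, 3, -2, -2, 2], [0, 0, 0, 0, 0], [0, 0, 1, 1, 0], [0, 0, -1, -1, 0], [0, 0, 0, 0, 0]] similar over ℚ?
Yes.

Two matrices over a field are similar if and only if they have the same invariant factors.

Both A and B have characteristic polynomial x^5 and minimal polynomial x^2. Computing further, both have invariant factors x, x^2, x^2. Hence A and B are similar.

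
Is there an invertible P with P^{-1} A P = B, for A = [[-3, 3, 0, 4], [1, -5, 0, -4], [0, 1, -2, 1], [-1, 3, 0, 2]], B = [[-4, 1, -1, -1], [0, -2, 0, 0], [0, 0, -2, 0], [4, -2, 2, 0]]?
Both have characteristic polynomial (x + 2)^4 and minimal polynomial (x + 2)^2. But rank(A + 2I) = 2 for A while rank(B + 2I) = 1 for B, so the number of Jordan blocks at λ = -2 differs. A and B are not similar.

No.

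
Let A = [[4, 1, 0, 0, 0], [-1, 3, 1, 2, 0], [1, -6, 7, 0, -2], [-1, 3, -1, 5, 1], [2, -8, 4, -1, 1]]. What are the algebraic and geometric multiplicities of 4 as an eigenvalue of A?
The characteristic polynomial is (x - 4)^5, so the factor x - 4 appears with exponent 5: the algebraic multiplicity is 5.

rank(A - 4I) = 3, so the eigenspace has dimension 5 - 3 = 2: the geometric multiplicity is 2.

Since 2 < 5, A is not diagonalizable.

algebraic multiplicity 5, geometric multiplicity 2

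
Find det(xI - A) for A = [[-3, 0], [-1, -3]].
xI - A = [[x + 3, 0], [1, x + 3]].

Expanding det(xI - A) along the first row:
det(xI - A) = + (x + 3)·det([[x + 3]]) - (0)·det([[1]]).

Evaluating gives χ_A(x) = x^2 + 6x + 9 = (x + 3)^2.

χ_A(x) = (x + 3)^2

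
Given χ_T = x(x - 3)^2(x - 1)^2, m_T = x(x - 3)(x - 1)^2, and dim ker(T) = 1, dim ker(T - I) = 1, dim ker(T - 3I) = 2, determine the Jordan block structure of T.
Jordan blocks: (0, 1), (1, 2), (3, 1), (3, 1)

λ = 0: algebraic multiplicity 1 (exponent in χ_T), largest block size 1 (exponent in m_T), 1 block (geometric multiplicity). This forces block sizes [1].
λ = 1: algebraic multiplicity 2 (exponent in χ_T), largest block size 2 (exponent in m_T), 1 block (geometric multiplicity). This forces block sizes [2].
λ = 3: algebraic multiplicity 2 (exponent in χ_T), largest block size 1 (exponent in m_T), 2 blocks (geometric multiplicity). These force block sizes [1, 1].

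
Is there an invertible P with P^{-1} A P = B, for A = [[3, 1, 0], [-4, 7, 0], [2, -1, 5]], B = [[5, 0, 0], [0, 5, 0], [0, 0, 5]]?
No.

Both have characteristic polynomial (x - 5)^3, but the minimal polynomial of A is (x - 5)^2 while the minimal polynomial of B is x - 5. The minimal polynomial is a similarity invariant, so A and B are not similar.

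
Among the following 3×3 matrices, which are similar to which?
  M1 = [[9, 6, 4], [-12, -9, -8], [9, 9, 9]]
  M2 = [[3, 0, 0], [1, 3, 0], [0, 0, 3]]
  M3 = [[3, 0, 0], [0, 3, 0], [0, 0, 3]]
Characteristic polynomials: χ_{M1} = (x - 3)^3, χ_{M2} = (x - 3)^3, χ_{M3} = (x - 3)^3.

{M1, M2}: invariant factors x - 3, (x - 3)^2.

{M3}: invariant factors x - 3, x - 3, x - 3.

Matrices are similar if and only if their invariant-factor lists agree; the partition into similarity classes is {M1, M2}, {M3}.

2 classes: {M1, M2}, {M3}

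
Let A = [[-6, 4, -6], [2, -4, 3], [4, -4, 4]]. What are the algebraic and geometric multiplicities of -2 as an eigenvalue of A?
algebraic multiplicity 3, geometric multiplicity 2

The characteristic polynomial is (x + 2)^3, so the factor x + 2 appears with exponent 3: the algebraic multiplicity is 3.

rank(A + 2I) = 1, so the eigenspace has dimension 3 - 1 = 2: the geometric multiplicity is 2.

Since 2 < 3, A is not diagonalizable.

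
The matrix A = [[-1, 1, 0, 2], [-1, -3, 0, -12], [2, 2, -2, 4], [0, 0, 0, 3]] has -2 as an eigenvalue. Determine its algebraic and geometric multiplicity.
algebraic multiplicity 3, geometric multiplicity 2

The characteristic polynomial is (x - 3)(x + 2)^3, so the factor x + 2 appears with exponent 3: the algebraic multiplicity is 3.

rank(A + 2I) = 2, so the eigenspace has dimension 4 - 2 = 2: the geometric multiplicity is 2.

Since 2 < 3, A is not diagonalizable.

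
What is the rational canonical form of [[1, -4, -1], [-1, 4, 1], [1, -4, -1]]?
The invariant factors of A (the non-unit diagonal entries of the Smith normal form of xI - A over ℚ[x]) are x, x(x - 4), each dividing the next. The characteristic polynomial is their product, x^2(x - 4).

The rational canonical form is the block-diagonal matrix of companion matrices C(f_i):
R = [[0, 0, 0], [0, 0, 0], [0, 1, 4]].

R = [[0, 0, 0], [0, 0, 0], [0, 1, 4]]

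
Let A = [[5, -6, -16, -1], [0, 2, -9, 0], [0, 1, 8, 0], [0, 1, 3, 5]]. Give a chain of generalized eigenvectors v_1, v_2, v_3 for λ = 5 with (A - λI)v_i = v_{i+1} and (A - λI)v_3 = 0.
We seek v_1 ∈ ker((A - 5I)^3) \ ker((A - 5I)^2), then set v_{i+1} = (A - 5I) v_i.

One such chain is v_1 = [[2, 1, 0, 0]]^T, v_2 = [[-6, -3, 1, 1]]^T, v_3 = [[1, 0, 0, 0]]^T. Check: (A - 5I) v_3 = [[0, 0, 0, 0]]^T = 0.

v_1 = [[2, 1, 0, 0]]^T, v_2 = [[-6, -3, 1, 1]]^T, v_3 = [[1, 0, 0, 0]]^T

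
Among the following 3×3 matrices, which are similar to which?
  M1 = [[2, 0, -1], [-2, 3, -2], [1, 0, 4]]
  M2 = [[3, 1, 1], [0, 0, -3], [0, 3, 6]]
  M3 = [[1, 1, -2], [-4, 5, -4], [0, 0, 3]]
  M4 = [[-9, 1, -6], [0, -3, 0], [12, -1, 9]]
Characteristic polynomials: χ_{M1} = (x - 3)^3, χ_{M2} = (x - 3)^3, χ_{M3} = (x - 3)^3, χ_{M4} = (x - 3)(x + 3)^2.

{M1, M2, M3}: invariant factors x - 3, (x - 3)^2.

{M4}: invariant factors (x - 3)(x + 3)^2.

Matrices are similar if and only if their invariant-factor lists agree; the partition into similarity classes is {M1, M2, M3}, {M4}.

2 classes: {M1, M2, M3}, {M4}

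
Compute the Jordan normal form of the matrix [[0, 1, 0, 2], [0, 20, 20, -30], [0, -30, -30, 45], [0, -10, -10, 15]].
J = [[0, 1, 0, 0], [0, 0, 0, 0], [0, 0, 0, 0], [0, 0, 0, 5]]

The characteristic polynomial is det(xI - A) = x^3(x - 5), so the eigenvalues are 0 (algebraic multiplicity 3), 5 (algebraic multiplicity 1).

For λ = 0: rank(A) = 2, rank(A^2) = 1. The eigenspace has dimension 4 - 2 = 2, so there are 2 Jordan blocks; the rank sequence gives block sizes [2, 1].

For λ = 5: algebraic multiplicity 1 gives one 1×1 block.

Assembling the blocks gives the Jordan form J above.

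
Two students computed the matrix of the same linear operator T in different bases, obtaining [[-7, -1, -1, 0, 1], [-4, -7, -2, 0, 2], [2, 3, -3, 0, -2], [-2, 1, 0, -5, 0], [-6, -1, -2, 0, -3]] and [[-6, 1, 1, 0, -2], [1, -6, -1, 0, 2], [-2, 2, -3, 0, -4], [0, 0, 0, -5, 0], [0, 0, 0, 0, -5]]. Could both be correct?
No.

Both have characteristic polynomial (x + 5)^5 and minimal polynomial (x + 5)^2. But rank(A + 5I) = 2 for A while rank(B + 5I) = 1 for B, so the number of Jordan blocks at λ = -5 differs. A and B are not similar.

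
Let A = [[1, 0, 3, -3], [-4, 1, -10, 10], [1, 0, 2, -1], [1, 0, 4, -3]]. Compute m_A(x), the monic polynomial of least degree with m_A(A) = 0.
The characteristic polynomial factors as (x - 1)^3(x + 2). The minimal polynomial is ∏(x - λ)^{k_λ} where k_λ is the size of the largest Jordan block at λ.

For λ = -2: rank(A + 2I) = 3, and the largest Jordan block has size 1 (the smallest k with rank((A + 2I)^k) = rank((A + 2I)^(k+1))).
For λ = 1: rank(A - I) = 2, and the largest Jordan block has size 2 (the smallest k with rank((A - I)^k) = rank((A - I)^(k+1))).

So m_A(x) = (x - 1)^2(x + 2).

m_A(x) = (x - 1)^2(x + 2)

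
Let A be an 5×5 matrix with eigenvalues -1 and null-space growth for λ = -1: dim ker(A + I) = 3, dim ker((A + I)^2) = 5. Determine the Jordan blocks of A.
λ = -1: successive nullity increments [3, 2] count blocks of size ≥ k; block sizes are [2, 2, 1].

Jordan blocks: (-1, 2), (-1, 2), (-1, 1)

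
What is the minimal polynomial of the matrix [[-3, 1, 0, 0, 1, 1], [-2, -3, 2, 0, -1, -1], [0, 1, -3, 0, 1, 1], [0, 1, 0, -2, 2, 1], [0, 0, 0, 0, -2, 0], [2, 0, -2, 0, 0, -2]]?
The characteristic polynomial factors as (x + 2)^3(x + 3)^3. The minimal polynomial is ∏(x - λ)^{k_λ} where k_λ is the size of the largest Jordan block at λ.

For λ = -3: rank(A + 3I) = 4, and the largest Jordan block has size 2 (the smallest k with rank((A + 3I)^k) = rank((A + 3I)^(k+1))).
For λ = -2: rank(A + 2I) = 4, and the largest Jordan block has size 2 (the smallest k with rank((A + 2I)^k) = rank((A + 2I)^(k+1))).

So m_A(x) = (x + 2)^2(x + 3)^2.

m_A(x) = (x + 2)^2(x + 3)^2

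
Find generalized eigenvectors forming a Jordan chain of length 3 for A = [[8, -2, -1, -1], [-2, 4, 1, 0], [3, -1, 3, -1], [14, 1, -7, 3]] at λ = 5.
We seek v_1 ∈ ker((A - 5I)^3) \ ker((A - 5I)^2), then set v_{i+1} = (A - 5I) v_i.

One such chain is v_1 = [[0, 0, 0, 1]]^T, v_2 = [[-1, 0, -1, -2]]^T, v_3 = [[0, 1, 1, -3]]^T. Check: (A - 5I) v_3 = [[0, 0, 0, 0]]^T = 0.

v_1 = [[0, 0, 0, 1]]^T, v_2 = [[-1, 0, -1, -2]]^T, v_3 = [[0, 1, 1, -3]]^T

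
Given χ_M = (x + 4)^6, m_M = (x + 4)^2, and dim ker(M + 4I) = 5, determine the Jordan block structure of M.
Jordan blocks: (-4, 2), (-4, 1), (-4, 1), (-4, 1), (-4, 1)

λ = -4: algebraic multiplicity 6 (exponent in χ_M), largest block size 2 (exponent in m_M), 5 blocks (geometric multiplicity). These force block sizes [2, 1, 1, 1, 1].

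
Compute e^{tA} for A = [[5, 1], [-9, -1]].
A has Jordan form J = [[2, 1], [0, 2]] with A = PJP^{-1}, so e^{tA} = P e^{tJ} P^{-1}.

For a Jordan block J_k(λ), e^{tJ_k(λ)} = e^{λt} · (I + tN + t^2 N^2/2! + ... + t^{k-1} N^{k-1}/(k-1)!) where N is the nilpotent superdiagonal part.

Assembling the blocks and conjugating back gives the entries of e^{tA} as shown above.

e^{tA} = [[(3*t + 1)*e^{2*t}, t*e^{2*t}], [-9*t*e^{2*t}, (1 - 3*t)*e^{2*t}]]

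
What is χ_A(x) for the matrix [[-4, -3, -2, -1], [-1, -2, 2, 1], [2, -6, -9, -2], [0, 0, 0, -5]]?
xI - A = [[x + 4, 3, 2, 1], [1, x + 2, -2, -1], [-2, 6, x + 9, 2], [0, 0, 0, x + 5]].

Expanding det(xI - A) along the first row:
det(xI - A) = + (x + 4)·det([[x + 2, -2, -1], [6, x + 9, 2], [0, 0, x + 5]]) - (3)·det([[1, -2, -1], [-2, x + 9, 2], [0, 0, x + 5]]) + (2)·det([[1, x + 2, -1], [-2, 6, 2], [0, 0, x + 5]]) - (1)·det([[1, x + 2, -2], [-2, 6, x + 9], [0, 0, 0]]).

Evaluating gives χ_A(x) = x^4 + 20x^3 + 150x^2 + 500x + 625 = (x + 5)^4.

χ_A(x) = (x + 5)^4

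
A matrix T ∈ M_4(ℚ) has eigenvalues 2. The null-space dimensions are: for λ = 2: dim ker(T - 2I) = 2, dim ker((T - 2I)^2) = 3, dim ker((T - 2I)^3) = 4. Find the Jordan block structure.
λ = 2: successive nullity increments [2, 1, 1] count blocks of size ≥ k; block sizes are [3, 1].

Jordan blocks: (2, 3), (2, 1)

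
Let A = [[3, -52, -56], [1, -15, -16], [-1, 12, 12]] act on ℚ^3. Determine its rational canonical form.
The invariant factors of A (the non-unit diagonal entries of the Smith normal form of xI - A over ℚ[x]) are x^3 - x + 4, each dividing the next. The characteristic polynomial is their product, x^3 - x + 4.

The rational canonical form is the block-diagonal matrix of companion matrices C(f_i):
R = [[0, 0, -4], [1, 0, 1], [0, 1, 0]].

Note the characteristic polynomial does not split into linear factors over ℚ, so A has no Jordan form over ℚ; the rational canonical form exists over any field.

R = [[0, 0, -4], [1, 0, 1], [0, 1, 0]]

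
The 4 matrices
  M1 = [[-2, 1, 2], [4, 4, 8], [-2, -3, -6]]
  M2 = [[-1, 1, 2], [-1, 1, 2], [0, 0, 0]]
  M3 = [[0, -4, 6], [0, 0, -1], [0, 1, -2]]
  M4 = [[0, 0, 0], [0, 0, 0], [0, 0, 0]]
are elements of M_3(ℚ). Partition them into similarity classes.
Characteristic polynomials: χ_{M1} = x(x + 2)^2, χ_{M2} = x^3, χ_{M3} = x(x + 1)^2, χ_{M4} = x^3.

{M1}: invariant factors x(x + 2)^2.

{M2}: invariant factors x, x^2.

{M3}: invariant factors x(x + 1)^2.

{M4}: invariant factors x, x, x.

Matrices are similar if and only if their invariant-factor lists agree; the partition into similarity classes is {M1}, {M2}, {M3}, {M4}.

4 classes: {M1}, {M2}, {M3}, {M4}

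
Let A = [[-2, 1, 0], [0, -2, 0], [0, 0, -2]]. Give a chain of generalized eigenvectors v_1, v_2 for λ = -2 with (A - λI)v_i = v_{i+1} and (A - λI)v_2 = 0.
We seek v_1 ∈ ker((A + 2I)^2) \ ker(A + 2I), then set v_{i+1} = (A + 2I) v_i.

One such chain is v_1 = [[0, 1, 0]]^T, v_2 = [[1, 0, 0]]^T. Check: (A + 2I) v_2 = [[0, 0, 0]]^T = 0.

v_1 = [[0, 1, 0]]^T, v_2 = [[1, 0, 0]]^T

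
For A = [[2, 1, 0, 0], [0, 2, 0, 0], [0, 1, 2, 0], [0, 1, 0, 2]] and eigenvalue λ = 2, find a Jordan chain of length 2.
v_1 = [[0, 1, 0, 1]]^T, v_2 = [[1, 0, 1, 1]]^T

We seek v_1 ∈ ker((A - 2I)^2) \ ker(A - 2I), then set v_{i+1} = (A - 2I) v_i.

One such chain is v_1 = [[0, 1, 0, 1]]^T, v_2 = [[1, 0, 1, 1]]^T. Check: (A - 2I) v_2 = [[0, 0, 0, 0]]^T = 0.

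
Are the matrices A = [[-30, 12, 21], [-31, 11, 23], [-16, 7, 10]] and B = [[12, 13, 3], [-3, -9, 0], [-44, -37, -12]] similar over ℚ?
Yes.

Two matrices over a field are similar if and only if they have the same invariant factors.

Both A and B have characteristic polynomial (x + 3)^3 and minimal polynomial (x + 3)^3. Computing further, both have invariant factors (x + 3)^3. Hence A and B are similar.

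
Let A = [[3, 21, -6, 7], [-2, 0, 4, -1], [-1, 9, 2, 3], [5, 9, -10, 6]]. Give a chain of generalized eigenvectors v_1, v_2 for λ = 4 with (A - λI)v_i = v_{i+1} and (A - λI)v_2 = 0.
We seek v_1 ∈ ker((A - 4I)^2) \ ker(A - 4I), then set v_{i+1} = (A - 4I) v_i.

One such chain is v_1 = [[2, 0, 1, 1]]^T, v_2 = [[-1, -1, -1, 2]]^T. Check: (A - 4I) v_2 = [[0, 0, 0, 0]]^T = 0.

v_1 = [[2, 0, 1, 1]]^T, v_2 = [[-1, -1, -1, 2]]^T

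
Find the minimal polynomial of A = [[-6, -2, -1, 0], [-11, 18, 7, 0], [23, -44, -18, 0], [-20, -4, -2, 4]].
m_A(x) = (x - 4)(x + 5)^2

The characteristic polynomial factors as (x - 4)^2(x + 5)^2. The minimal polynomial is ∏(x - λ)^{k_λ} where k_λ is the size of the largest Jordan block at λ.

For λ = -5: rank(A + 5I) = 3, and the largest Jordan block has size 2 (the smallest k with rank((A + 5I)^k) = rank((A + 5I)^(k+1))).
For λ = 4: rank(A - 4I) = 2, and the largest Jordan block has size 1 (the smallest k with rank((A - 4I)^k) = rank((A - 4I)^(k+1))).

So m_A(x) = (x - 4)(x + 5)^2.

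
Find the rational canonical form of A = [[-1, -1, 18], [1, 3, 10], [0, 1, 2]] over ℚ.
The invariant factors of A (the non-unit diagonal entries of the Smith normal form of xI - A over ℚ[x]) are (x - 6)(x^2 + 2x + 4), each dividing the next. The characteristic polynomial is their product, (x - 6)(x^2 + 2x + 4).

The rational canonical form is the block-diagonal matrix of companion matrices C(f_i):
R = [[0, 0, 24], [1, 0, 8], [0, 1, 4]].

Note the characteristic polynomial does not split into linear factors over ℚ, so A has no Jordan form over ℚ; the rational canonical form exists over any field.

R = [[0, 0, 24], [1, 0, 8], [0, 1, 4]]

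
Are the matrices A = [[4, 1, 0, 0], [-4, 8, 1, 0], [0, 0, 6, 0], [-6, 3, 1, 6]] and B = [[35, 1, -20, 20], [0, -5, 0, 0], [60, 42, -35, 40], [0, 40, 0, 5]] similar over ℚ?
trace(A) = 24 but trace(B) = 0. The trace is a similarity invariant, so A and B are not similar.

No.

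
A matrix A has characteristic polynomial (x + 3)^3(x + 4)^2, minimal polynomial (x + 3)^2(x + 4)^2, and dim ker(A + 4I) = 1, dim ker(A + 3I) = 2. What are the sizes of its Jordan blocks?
Jordan blocks: (-4, 2), (-3, 2), (-3, 1)

λ = -4: algebraic multiplicity 2 (exponent in χ_A), largest block size 2 (exponent in m_A), 1 block (geometric multiplicity). This forces block sizes [2].
λ = -3: algebraic multiplicity 3 (exponent in χ_A), largest block size 2 (exponent in m_A), 2 blocks (geometric multiplicity). These force block sizes [2, 1].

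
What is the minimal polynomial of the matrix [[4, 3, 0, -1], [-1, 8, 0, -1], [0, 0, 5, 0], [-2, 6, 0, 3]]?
m_A(x) = (x - 5)^2

The characteristic polynomial factors as (x - 5)^4. The minimal polynomial is ∏(x - λ)^{k_λ} where k_λ is the size of the largest Jordan block at λ.

For λ = 5: rank(A - 5I) = 1, and the largest Jordan block has size 2 (the smallest k with rank((A - 5I)^k) = rank((A - 5I)^(k+1))).

So m_A(x) = (x - 5)^2.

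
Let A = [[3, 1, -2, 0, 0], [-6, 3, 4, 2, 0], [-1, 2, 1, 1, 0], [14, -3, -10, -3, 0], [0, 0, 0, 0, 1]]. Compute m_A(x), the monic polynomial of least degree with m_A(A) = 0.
The characteristic polynomial factors as (x - 1)^5. The minimal polynomial is ∏(x - λ)^{k_λ} where k_λ is the size of the largest Jordan block at λ.

For λ = 1: rank(A - I) = 2, and the largest Jordan block has size 2 (the smallest k with rank((A - I)^k) = rank((A - I)^(k+1))).

So m_A(x) = (x - 1)^2.

m_A(x) = (x - 1)^2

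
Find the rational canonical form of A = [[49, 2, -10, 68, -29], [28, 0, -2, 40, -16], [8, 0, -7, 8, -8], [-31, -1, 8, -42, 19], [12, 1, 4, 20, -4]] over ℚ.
R = [[0, -6, 0, 0, 0], [1, -1, 0, 0, 0], [0, 0, 0, 0, -12], [0, 0, 1, 0, -8], [0, 0, 0, 1, -3]]

The invariant factors of A (the non-unit diagonal entries of the Smith normal form of xI - A over ℚ[x]) are x^2 + x + 6, (x + 2)(x^2 + x + 6), each dividing the next. The characteristic polynomial is their product, (x + 2)(x^2 + x + 6)^2.

The rational canonical form is the block-diagonal matrix of companion matrices C(f_i):
R = [[0, -6, 0, 0, 0], [1, -1, 0, 0, 0], [0, 0, 0, 0, -12], [0, 0, 1, 0, -8], [0, 0, 0, 1, -3]].

Note the characteristic polynomial does not split into linear factors over ℚ, so A has no Jordan form over ℚ; the rational canonical form exists over any field.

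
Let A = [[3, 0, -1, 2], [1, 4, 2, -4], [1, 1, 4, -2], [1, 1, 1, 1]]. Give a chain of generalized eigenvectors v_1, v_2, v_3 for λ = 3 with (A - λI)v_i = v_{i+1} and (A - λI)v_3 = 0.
We seek v_1 ∈ ker((A - 3I)^3) \ ker((A - 3I)^2), then set v_{i+1} = (A - 3I) v_i.

One such chain is v_1 = [[0, 1, 0, 0]]^T, v_2 = [[0, 1, 1, 1]]^T, v_3 = [[1, -1, 0, 0]]^T. Check: (A - 3I) v_3 = [[0, 0, 0, 0]]^T = 0.

v_1 = [[0, 1, 0, 0]]^T, v_2 = [[0, 1, 1, 1]]^T, v_3 = [[1, -1, 0, 0]]^T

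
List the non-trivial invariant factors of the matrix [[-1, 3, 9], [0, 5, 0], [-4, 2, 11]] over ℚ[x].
The Jordan structure of A has elementary divisors (x - 5)^2, (x - 5). Arranging the block sizes at each eigenvalue in decreasing order and taking row products gives the invariant factors.

Invariant factors (smallest first, each dividing the next): x - 5, (x - 5)^2.

Check: the last factor (x - 5)^2 is the minimal polynomial, and the product (x - 5)^3 is the characteristic polynomial.

x - 5, (x - 5)^2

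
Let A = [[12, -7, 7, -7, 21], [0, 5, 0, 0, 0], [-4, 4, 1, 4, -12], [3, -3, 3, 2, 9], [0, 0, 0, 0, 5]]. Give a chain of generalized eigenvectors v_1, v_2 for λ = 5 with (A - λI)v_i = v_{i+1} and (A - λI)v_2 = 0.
v_1 = [[0, 0, 1, 0, 0]]^T, v_2 = [[7, 0, -4, 3, 0]]^T

We seek v_1 ∈ ker((A - 5I)^2) \ ker(A - 5I), then set v_{i+1} = (A - 5I) v_i.

One such chain is v_1 = [[0, 0, 1, 0, 0]]^T, v_2 = [[7, 0, -4, 3, 0]]^T. Check: (A - 5I) v_2 = [[0, 0, 0, 0, 0]]^T = 0.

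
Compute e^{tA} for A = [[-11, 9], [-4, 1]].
e^{tA} = [[(1 - 6*t)*e^{-5*t}, 9*t*e^{-5*t}], [-4*t*e^{-5*t}, (6*t + 1)*e^{-5*t}]]

A has Jordan form J = [[-5, 1], [0, -5]] with A = PJP^{-1}, so e^{tA} = P e^{tJ} P^{-1}.

For a Jordan block J_k(λ), e^{tJ_k(λ)} = e^{λt} · (I + tN + t^2 N^2/2! + ... + t^{k-1} N^{k-1}/(k-1)!) where N is the nilpotent superdiagonal part.

Assembling the blocks and conjugating back gives the entries of e^{tA} as shown above.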